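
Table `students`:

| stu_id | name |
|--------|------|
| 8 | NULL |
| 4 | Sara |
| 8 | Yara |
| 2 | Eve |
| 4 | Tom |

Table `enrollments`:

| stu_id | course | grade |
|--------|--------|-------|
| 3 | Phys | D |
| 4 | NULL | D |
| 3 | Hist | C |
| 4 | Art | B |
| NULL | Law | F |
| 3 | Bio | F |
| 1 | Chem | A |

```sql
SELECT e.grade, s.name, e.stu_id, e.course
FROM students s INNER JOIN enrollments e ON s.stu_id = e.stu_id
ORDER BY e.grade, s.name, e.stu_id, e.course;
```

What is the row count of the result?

INNER JOIN keeps only pairs where the ON condition holds.
Matching on s.stu_id = e.stu_id. A NULL in a compared column never satisfies the condition.
- stu_id=8: no matching e row, dropped.
- stu_id=4: 2 matching e row(s), so 2 row(s) emitted.
- stu_id=8: no matching e row, dropped.
- stu_id=2: no matching e row, dropped.
- stu_id=4: 2 matching e row(s), so 2 row(s) emitted.
Total: 4 rows.

4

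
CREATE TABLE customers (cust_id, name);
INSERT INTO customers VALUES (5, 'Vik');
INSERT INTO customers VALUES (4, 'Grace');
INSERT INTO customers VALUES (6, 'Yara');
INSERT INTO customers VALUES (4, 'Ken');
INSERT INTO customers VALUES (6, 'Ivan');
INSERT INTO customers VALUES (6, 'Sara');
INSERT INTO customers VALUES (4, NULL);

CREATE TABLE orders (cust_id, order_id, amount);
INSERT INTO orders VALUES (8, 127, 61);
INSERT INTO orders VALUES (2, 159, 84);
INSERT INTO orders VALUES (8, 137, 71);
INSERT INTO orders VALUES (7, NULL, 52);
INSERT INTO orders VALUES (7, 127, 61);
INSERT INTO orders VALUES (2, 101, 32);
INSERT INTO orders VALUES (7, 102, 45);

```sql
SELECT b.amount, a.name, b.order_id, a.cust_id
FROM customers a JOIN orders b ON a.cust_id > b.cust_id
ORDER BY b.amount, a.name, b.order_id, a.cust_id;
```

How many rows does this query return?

INNER JOIN keeps only pairs where the ON condition holds.
Matching on a.cust_id > b.cust_id.
- a[0] cust_id=5 → 2 match(es) in b → 2 row(s).
- a[1] cust_id=4 → 2 match(es) in b → 2 row(s).
- a[2] cust_id=6 → 2 match(es) in b → 2 row(s).
- a[3] cust_id=4 → 2 match(es) in b → 2 row(s).
- a[4] cust_id=6 → 2 match(es) in b → 2 row(s).
- a[5] cust_id=6 → 2 match(es) in b → 2 row(s).
- a[6] cust_id=4 → 2 match(es) in b → 2 row(s).
Total: 14 rows.

14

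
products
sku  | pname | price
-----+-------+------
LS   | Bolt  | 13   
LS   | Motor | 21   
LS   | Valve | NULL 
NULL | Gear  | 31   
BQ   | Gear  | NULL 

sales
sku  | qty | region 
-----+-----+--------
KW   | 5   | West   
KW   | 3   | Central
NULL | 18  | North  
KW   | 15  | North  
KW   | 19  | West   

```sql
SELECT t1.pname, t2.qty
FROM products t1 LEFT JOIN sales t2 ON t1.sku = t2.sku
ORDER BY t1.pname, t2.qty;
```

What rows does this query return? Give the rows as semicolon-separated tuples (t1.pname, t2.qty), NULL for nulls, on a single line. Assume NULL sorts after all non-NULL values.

(Bolt, NULL); (Gear, NULL); (Gear, NULL); (Motor, NULL); (Valve, NULL)

LEFT JOIN keeps every row from `products`; unmatched rows get NULL for `sales`'s columns.
Matching on t1.sku = t2.sku. A NULL in a compared column never satisfies the condition.
- sku=LS: no t2 row matches, row kept with t2 columns NULL.
- sku=LS: no t2 row matches, row kept with t2 columns NULL.
- sku=LS: no t2 row matches, row kept with t2 columns NULL.
- sku=NULL: no t2 row matches, row kept with t2 columns NULL.
- sku=BQ: no t2 row matches, row kept with t2 columns NULL.
After projecting and ordering:
t1.pname | t2.qty
Bolt | NULL
Gear | NULL
Gear | NULL
Motor | NULL
Valve | NULL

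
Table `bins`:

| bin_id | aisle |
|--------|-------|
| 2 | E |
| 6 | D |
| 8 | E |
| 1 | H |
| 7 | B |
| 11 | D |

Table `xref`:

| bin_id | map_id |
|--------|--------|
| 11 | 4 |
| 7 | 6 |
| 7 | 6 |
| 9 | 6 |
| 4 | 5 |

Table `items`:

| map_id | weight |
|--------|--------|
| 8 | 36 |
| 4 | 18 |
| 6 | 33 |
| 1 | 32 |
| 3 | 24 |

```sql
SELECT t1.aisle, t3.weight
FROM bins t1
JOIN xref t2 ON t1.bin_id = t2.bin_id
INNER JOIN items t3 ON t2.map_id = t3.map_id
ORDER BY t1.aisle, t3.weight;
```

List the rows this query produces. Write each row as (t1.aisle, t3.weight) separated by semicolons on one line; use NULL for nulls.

Step 1 — t1 INNER JOIN t2 on bin_id → 3 row(s).
Then INNER JOIN `items t3` on map_id: keep only rows whose t2.map_id appears in t3.

(B, 33); (B, 33); (D, 18)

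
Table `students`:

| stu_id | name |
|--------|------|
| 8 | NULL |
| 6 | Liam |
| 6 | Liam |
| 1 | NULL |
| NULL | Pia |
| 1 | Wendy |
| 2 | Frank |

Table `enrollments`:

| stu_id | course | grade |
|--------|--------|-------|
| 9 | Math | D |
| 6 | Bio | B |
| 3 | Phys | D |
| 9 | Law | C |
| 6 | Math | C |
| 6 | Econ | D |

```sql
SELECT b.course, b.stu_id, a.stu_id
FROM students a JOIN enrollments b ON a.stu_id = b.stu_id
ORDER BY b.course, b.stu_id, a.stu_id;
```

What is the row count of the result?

6

INNER JOIN keeps only pairs where the ON condition holds.
Matching on a.stu_id = b.stu_id. A NULL in a compared column never satisfies the condition.
Matched pairs: 6.
Total: 6 rows.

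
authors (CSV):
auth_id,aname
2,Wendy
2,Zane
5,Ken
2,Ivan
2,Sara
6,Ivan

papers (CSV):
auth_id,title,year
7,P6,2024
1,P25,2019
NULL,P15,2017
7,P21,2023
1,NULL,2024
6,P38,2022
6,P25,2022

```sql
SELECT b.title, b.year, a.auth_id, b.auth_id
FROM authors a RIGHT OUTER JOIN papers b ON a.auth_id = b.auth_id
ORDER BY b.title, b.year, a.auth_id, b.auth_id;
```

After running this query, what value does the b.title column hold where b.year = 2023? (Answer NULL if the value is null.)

P21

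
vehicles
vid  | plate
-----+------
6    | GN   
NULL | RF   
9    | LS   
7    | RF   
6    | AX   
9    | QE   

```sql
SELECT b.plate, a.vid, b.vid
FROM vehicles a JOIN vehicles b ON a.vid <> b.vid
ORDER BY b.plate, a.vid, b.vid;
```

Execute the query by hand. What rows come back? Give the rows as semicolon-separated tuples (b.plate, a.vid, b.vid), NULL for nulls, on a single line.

INNER JOIN keeps only pairs where the ON condition holds.
Matching on a.vid <> b.vid. A NULL in a compared column never satisfies the condition.
- a (vid=6) pairs with 3 row(s) of b.
- a (vid=NULL) has no partner → excluded.
- a (vid=9) pairs with 3 row(s) of b.
- a (vid=7) pairs with 4 row(s) of b.
- a (vid=6) pairs with 3 row(s) of b.
- a (vid=9) pairs with 3 row(s) of b.

(AX, 7, 6); (AX, 9, 6); (AX, 9, 6); (GN, 7, 6); (GN, 9, 6); (GN, 9, 6); (LS, 6, 9); (LS, 6, 9); (LS, 7, 9); (QE, 6, 9); (QE, 6, 9); (QE, 7, 9); (RF, 6, 7); (RF, 6, 7); (RF, 9, 7); (RF, 9, 7)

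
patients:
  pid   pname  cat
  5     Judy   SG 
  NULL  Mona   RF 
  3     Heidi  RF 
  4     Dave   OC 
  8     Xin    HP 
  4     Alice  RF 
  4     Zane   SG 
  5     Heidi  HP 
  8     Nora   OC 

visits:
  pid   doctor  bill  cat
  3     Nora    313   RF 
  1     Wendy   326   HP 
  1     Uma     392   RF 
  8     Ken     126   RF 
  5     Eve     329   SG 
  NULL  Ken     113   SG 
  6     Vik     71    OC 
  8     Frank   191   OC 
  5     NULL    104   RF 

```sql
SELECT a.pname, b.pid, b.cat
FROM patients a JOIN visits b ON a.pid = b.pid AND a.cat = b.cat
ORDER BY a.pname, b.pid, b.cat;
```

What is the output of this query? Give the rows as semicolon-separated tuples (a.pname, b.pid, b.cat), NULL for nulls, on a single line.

INNER JOIN keeps only pairs where the ON condition holds.
Matching on a.pid = b.pid AND a.cat = b.cat. A NULL in a compared column never satisfies the condition.
- a (pid=5, cat=SG) pairs with 1 row(s) of b.
- a (pid=NULL, cat=RF) has no partner → excluded.
- a (pid=3, cat=RF) pairs with 1 row(s) of b.
- a (pid=4, cat=OC) has no partner → excluded.
- a (pid=8, cat=HP) has no partner → excluded.
- a (pid=4, cat=RF) has no partner → excluded.
- a (pid=4, cat=SG) has no partner → excluded.
- a (pid=5, cat=HP) has no partner → excluded.
- a (pid=8, cat=OC) pairs with 1 row(s) of b.
After projecting and ordering:
a.pname | b.pid | b.cat
Heidi | 3 | RF
Judy | 5 | SG
Nora | 8 | OC

(Heidi, 3, RF); (Judy, 5, SG); (Nora, 8, OC)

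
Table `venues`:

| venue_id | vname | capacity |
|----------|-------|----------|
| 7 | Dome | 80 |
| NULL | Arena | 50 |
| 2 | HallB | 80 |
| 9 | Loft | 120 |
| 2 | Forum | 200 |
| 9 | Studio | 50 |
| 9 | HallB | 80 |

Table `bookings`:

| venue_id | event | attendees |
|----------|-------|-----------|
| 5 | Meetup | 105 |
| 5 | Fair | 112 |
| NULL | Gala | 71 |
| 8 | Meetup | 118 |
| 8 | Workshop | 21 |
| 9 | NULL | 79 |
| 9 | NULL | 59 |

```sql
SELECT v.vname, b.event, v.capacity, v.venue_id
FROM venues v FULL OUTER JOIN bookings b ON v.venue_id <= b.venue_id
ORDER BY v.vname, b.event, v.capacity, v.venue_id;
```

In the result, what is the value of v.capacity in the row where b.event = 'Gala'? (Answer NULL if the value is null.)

NULL

FULL OUTER JOIN keeps every row from both sides; unmatched rows get NULL for the other side's columns.
Matching on v.venue_id <= b.venue_id. A NULL in a compared column never satisfies the condition.
Matched pairs: 22; unmatched v rows kept: 1; unmatched b rows kept: 1.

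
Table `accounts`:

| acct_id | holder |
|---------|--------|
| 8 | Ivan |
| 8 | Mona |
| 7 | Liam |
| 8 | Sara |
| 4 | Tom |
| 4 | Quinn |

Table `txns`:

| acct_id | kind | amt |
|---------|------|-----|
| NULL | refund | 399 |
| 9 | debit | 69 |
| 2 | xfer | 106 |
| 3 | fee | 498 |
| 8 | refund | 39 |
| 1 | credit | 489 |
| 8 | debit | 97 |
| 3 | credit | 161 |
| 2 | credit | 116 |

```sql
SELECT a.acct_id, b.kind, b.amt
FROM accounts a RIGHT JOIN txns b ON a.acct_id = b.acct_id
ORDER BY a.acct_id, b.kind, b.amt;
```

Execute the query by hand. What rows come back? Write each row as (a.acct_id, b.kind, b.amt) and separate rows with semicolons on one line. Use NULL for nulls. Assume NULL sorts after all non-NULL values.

RIGHT JOIN keeps every row from `txns`; unmatched rows get NULL for `accounts`'s columns.
Matching on a.acct_id = b.acct_id. A NULL in a compared column never satisfies the condition.
- a row (acct_id=8): matches 2 b row(s) → 2 output row(s).
- a row (acct_id=8): matches 2 b row(s) → 2 output row(s).
- a row (acct_id=7): no match.
- a row (acct_id=8): matches 2 b row(s) → 2 output row(s).
- a row (acct_id=4): no match.
- a row (acct_id=4): no match.
- 7 b row(s) had no a match → kept, a columns NULL.

(8, debit, 97); (8, debit, 97); (8, debit, 97); (8, refund, 39); (8, refund, 39); (8, refund, 39); (NULL, credit, 116); (NULL, credit, 161); (NULL, credit, 489); (NULL, debit, 69); (NULL, fee, 498); (NULL, refund, 399); (NULL, xfer, 106)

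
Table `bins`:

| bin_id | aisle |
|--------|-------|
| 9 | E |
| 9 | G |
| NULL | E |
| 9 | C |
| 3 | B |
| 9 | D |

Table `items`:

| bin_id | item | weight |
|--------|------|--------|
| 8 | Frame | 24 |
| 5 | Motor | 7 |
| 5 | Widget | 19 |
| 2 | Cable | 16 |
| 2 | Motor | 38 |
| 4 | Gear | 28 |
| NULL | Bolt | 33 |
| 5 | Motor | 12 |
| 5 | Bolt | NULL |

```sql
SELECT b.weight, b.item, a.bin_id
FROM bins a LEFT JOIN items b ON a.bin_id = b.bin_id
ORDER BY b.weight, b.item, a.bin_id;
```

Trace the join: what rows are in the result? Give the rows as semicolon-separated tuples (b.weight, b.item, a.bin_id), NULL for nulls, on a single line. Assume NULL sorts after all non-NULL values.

(NULL, NULL, 3); (NULL, NULL, 9); (NULL, NULL, 9); (NULL, NULL, 9); (NULL, NULL, 9); (NULL, NULL, NULL)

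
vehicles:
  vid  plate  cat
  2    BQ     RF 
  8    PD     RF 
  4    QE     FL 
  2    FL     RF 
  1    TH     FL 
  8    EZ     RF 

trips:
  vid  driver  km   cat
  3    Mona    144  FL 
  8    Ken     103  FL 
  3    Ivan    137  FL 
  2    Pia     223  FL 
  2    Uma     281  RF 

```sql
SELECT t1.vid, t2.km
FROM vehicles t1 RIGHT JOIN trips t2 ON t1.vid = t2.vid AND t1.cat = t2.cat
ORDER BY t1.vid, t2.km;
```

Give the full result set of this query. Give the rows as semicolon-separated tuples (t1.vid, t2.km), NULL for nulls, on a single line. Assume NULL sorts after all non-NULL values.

(2, 281); (2, 281); (NULL, 103); (NULL, 137); (NULL, 144); (NULL, 223)

RIGHT JOIN keeps every row from `trips`; unmatched rows get NULL for `vehicles`'s columns.
Matching on t1.vid = t2.vid AND t1.cat = t2.cat.
- t1[0] vid=2, cat=RF → 1 match(es) in t2 → 1 row(s).
- t1[1] vid=8, cat=RF → no match.
- t1[2] vid=4, cat=FL → no match.
- t1[3] vid=2, cat=RF → 1 match(es) in t2 → 1 row(s).
- t1[4] vid=1, cat=FL → no match.
- t1[5] vid=8, cat=RF → no match.
- plus 4 unmatched t2 row(s), each kept with NULL t1 columns.
After projecting and ordering:
t1.vid | t2.km
2 | 281
2 | 281
NULL | 103
NULL | 137
NULL | 144
NULL | 223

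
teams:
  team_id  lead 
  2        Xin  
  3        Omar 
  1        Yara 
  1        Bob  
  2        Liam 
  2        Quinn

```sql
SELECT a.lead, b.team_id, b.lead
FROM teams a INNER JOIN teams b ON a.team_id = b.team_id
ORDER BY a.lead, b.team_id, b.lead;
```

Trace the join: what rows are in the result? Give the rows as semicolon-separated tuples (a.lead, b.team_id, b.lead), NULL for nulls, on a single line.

(Bob, 1, Bob); (Bob, 1, Yara); (Liam, 2, Liam); (Liam, 2, Quinn); (Liam, 2, Xin); (Omar, 3, Omar); (Quinn, 2, Liam); (Quinn, 2, Quinn); (Quinn, 2, Xin); (Xin, 2, Liam); (Xin, 2, Quinn); (Xin, 2, Xin); (Yara, 1, Bob); (Yara, 1, Yara)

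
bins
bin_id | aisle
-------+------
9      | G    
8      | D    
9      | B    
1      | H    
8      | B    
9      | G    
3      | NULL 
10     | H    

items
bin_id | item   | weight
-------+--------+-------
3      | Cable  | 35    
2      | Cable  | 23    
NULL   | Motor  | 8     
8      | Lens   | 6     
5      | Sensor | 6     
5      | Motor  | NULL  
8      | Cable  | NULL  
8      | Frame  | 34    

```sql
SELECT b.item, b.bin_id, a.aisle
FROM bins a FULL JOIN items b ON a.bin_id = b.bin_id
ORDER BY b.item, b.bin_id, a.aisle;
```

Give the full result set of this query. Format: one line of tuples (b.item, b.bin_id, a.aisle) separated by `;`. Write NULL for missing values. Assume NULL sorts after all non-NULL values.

(Cable, 2, NULL); (Cable, 3, NULL); (Cable, 8, B); (Cable, 8, D); (Frame, 8, B); (Frame, 8, D); (Lens, 8, B); (Lens, 8, D); (Motor, 5, NULL); (Motor, NULL, NULL); (Sensor, 5, NULL); (NULL, NULL, B); (NULL, NULL, G); (NULL, NULL, G); (NULL, NULL, H); (NULL, NULL, H)

FULL OUTER JOIN keeps every row from both sides; unmatched rows get NULL for the other side's columns.
Matching on a.bin_id = b.bin_id. A NULL in a compared column never satisfies the condition.
- a row (bin_id=9): no match → kept, b columns NULL.
- a row (bin_id=8): matches 3 b row(s) → 3 output row(s).
- a row (bin_id=9): no match → kept, b columns NULL.
- a row (bin_id=1): no match → kept, b columns NULL.
- a row (bin_id=8): matches 3 b row(s) → 3 output row(s).
- a row (bin_id=9): no match → kept, b columns NULL.
- a row (bin_id=3): matches 1 b row(s) → 1 output row(s).
- a row (bin_id=10): no match → kept, b columns NULL.
- plus 4 unmatched b row(s), each kept with NULL a columns.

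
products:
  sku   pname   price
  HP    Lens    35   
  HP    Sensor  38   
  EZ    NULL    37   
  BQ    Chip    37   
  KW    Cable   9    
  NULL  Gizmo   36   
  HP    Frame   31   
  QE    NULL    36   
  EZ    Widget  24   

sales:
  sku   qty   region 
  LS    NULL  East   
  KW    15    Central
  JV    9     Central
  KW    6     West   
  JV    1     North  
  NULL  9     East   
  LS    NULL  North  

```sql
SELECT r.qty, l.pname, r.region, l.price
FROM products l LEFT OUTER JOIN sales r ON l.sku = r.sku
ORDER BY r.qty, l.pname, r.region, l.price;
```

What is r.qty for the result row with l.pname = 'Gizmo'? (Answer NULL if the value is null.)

NULL

LEFT JOIN keeps every row from `products`; unmatched rows get NULL for `sales`'s columns.
Matching on l.sku = r.sku. A NULL in a compared column never satisfies the condition.
Matched pairs: 2; unmatched l rows kept: 8.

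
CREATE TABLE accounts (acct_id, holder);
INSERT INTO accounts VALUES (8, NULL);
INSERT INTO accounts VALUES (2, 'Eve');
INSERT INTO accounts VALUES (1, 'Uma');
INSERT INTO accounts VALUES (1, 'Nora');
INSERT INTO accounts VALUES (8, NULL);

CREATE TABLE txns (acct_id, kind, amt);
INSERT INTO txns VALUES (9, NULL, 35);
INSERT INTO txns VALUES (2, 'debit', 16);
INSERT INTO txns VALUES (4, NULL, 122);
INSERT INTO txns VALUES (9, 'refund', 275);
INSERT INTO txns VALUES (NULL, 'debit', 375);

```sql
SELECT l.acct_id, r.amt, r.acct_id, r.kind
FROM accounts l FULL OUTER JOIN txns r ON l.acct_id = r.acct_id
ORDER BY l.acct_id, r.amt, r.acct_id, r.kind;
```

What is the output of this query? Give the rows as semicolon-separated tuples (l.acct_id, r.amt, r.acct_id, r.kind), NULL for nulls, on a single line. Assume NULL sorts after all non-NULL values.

(1, NULL, NULL, NULL); (1, NULL, NULL, NULL); (2, 16, 2, debit); (8, NULL, NULL, NULL); (8, NULL, NULL, NULL); (NULL, 35, 9, NULL); (NULL, 122, 4, NULL); (NULL, 275, 9, refund); (NULL, 375, NULL, debit)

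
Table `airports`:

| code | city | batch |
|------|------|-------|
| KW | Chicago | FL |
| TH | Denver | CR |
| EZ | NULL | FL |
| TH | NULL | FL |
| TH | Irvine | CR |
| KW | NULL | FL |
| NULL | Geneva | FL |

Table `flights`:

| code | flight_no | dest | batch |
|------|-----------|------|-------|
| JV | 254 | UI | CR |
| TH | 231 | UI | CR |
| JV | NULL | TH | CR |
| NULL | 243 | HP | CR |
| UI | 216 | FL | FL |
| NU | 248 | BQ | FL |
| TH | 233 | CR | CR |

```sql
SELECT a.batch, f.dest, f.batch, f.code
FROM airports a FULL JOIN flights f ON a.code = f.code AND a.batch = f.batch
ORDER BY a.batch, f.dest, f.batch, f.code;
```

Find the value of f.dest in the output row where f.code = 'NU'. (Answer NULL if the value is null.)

FULL OUTER JOIN keeps every row from both sides; unmatched rows get NULL for the other side's columns.
Matching on a.code = f.code AND a.batch = f.batch. A NULL in a compared column never satisfies the condition.
Matched pairs: 4; unmatched a rows kept: 5; unmatched f rows kept: 5.

BQ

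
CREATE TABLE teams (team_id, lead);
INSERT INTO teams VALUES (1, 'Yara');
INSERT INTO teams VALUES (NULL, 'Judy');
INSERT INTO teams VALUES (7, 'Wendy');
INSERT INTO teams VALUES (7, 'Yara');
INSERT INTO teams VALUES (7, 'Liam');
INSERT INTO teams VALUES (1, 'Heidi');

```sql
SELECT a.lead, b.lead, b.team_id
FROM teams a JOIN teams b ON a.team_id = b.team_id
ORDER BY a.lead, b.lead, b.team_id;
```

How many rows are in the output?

13

INNER JOIN keeps only pairs where the ON condition holds.
Matching on a.team_id = b.team_id. A NULL in a compared column never satisfies the condition.
- team_id=1: 2 matching b row(s), so 2 row(s) emitted.
- team_id=NULL: no matching b row, dropped.
- team_id=7: 3 matching b row(s), so 3 row(s) emitted.
- team_id=7: 3 matching b row(s), so 3 row(s) emitted.
- team_id=7: 3 matching b row(s), so 3 row(s) emitted.
- team_id=1: 2 matching b row(s), so 2 row(s) emitted.
Total: 13 rows.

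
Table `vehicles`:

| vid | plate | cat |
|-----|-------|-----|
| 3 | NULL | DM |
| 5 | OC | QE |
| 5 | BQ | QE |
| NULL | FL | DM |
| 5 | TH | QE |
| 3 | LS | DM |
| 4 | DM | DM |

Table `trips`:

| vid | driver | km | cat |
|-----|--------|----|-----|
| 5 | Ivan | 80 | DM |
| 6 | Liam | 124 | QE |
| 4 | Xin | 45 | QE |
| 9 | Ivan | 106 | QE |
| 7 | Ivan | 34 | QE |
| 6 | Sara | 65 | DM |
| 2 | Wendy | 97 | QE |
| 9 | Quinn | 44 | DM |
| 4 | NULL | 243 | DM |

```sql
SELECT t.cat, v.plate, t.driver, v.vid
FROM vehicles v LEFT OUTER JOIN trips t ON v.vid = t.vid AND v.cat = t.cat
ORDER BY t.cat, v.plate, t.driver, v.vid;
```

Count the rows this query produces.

7

LEFT JOIN keeps every row from `vehicles`; unmatched rows get NULL for `trips`'s columns.
Matching on v.vid = t.vid AND v.cat = t.cat. A NULL in a compared column never satisfies the condition.
- v (vid=3, cat=DM) has no partner → padded with NULL.
- v (vid=5, cat=QE) has no partner → padded with NULL.
- v (vid=5, cat=QE) has no partner → padded with NULL.
- v (vid=NULL, cat=DM) has no partner → padded with NULL.
- v (vid=5, cat=QE) has no partner → padded with NULL.
- v (vid=3, cat=DM) has no partner → padded with NULL.
- v (vid=4, cat=DM) pairs with 1 row(s) of t.
Total: 1 matched + 6 padded = 7 rows.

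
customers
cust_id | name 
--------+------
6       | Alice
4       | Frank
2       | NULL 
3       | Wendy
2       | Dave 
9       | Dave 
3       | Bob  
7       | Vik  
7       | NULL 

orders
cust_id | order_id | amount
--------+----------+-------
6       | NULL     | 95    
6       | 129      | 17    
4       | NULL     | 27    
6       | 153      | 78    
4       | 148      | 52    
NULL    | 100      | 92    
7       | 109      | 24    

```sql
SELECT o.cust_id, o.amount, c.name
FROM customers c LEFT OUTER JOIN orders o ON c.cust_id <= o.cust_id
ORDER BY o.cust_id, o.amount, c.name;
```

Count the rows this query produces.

37

LEFT JOIN keeps every row from `customers`; unmatched rows get NULL for `orders`'s columns.
Matching on c.cust_id <= o.cust_id. A NULL in a compared column never satisfies the condition.
Matched pairs: 36; unmatched c rows kept: 1.
Total: 36 matched + 1 padded = 37 rows.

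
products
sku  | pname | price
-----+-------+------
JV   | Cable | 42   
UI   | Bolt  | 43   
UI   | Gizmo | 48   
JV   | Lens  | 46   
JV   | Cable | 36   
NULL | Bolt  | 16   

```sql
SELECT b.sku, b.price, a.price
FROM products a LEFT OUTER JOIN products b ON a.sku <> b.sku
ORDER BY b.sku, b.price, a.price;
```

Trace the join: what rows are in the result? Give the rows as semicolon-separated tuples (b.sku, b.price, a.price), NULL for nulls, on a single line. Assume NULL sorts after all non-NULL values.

LEFT JOIN keeps every row from `products a`; unmatched rows get NULL for `products b`'s columns.
Matching on a.sku <> b.sku. A NULL in a compared column never satisfies the condition.
- sku=JV: 2 matching b row(s), so 2 row(s) emitted.
- sku=UI: 3 matching b row(s), so 3 row(s) emitted.
- sku=UI: 3 matching b row(s), so 3 row(s) emitted.
- sku=JV: 2 matching b row(s), so 2 row(s) emitted.
- sku=JV: 2 matching b row(s), so 2 row(s) emitted.
- sku=NULL: no b row matches, row kept with b columns NULL.

(JV, 36, 43); (JV, 36, 48); (JV, 42, 43); (JV, 42, 48); (JV, 46, 43); (JV, 46, 48); (UI, 43, 36); (UI, 43, 42); (UI, 43, 46); (UI, 48, 36); (UI, 48, 42); (UI, 48, 46); (NULL, NULL, 16)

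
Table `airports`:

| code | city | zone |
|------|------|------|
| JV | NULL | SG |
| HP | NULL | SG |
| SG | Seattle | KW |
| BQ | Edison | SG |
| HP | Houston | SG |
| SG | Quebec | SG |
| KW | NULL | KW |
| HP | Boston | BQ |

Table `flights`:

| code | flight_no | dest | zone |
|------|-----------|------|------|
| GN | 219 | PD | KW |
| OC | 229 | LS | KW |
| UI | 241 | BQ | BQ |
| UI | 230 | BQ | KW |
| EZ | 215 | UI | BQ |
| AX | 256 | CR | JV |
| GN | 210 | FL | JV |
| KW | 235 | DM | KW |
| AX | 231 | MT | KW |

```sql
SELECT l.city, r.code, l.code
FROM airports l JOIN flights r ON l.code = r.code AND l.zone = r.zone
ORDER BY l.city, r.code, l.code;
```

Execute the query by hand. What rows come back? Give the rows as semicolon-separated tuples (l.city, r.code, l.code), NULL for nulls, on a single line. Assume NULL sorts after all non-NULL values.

(NULL, KW, KW)

INNER JOIN keeps only pairs where the ON condition holds.
Matching on l.code = r.code AND l.zone = r.zone.
- code=JV, zone=SG: no matching r row, dropped.
- code=HP, zone=SG: no matching r row, dropped.
- code=SG, zone=KW: no matching r row, dropped.
- code=BQ, zone=SG: no matching r row, dropped.
- code=HP, zone=SG: no matching r row, dropped.
- code=SG, zone=SG: no matching r row, dropped.
- code=KW, zone=KW: 1 matching r row(s), so 1 row(s) emitted.
- code=HP, zone=BQ: no matching r row, dropped.
After projecting and ordering:
l.city | r.code | l.code
NULL | KW | KW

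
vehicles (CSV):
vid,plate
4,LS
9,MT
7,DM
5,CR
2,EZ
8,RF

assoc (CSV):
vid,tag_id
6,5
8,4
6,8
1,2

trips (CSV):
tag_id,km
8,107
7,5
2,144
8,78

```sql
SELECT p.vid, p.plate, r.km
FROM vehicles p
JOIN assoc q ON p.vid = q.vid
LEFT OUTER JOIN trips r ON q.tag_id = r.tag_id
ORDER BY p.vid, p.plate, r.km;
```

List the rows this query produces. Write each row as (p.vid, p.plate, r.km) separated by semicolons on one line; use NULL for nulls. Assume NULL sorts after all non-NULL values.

(8, RF, NULL)

Step 1 — p INNER JOIN q on vid → 1 row(s).
Then LEFT JOIN `trips r` on tag_id: each of those 1 rows is kept; rows whose q.tag_id has no match in r get NULL for r's columns.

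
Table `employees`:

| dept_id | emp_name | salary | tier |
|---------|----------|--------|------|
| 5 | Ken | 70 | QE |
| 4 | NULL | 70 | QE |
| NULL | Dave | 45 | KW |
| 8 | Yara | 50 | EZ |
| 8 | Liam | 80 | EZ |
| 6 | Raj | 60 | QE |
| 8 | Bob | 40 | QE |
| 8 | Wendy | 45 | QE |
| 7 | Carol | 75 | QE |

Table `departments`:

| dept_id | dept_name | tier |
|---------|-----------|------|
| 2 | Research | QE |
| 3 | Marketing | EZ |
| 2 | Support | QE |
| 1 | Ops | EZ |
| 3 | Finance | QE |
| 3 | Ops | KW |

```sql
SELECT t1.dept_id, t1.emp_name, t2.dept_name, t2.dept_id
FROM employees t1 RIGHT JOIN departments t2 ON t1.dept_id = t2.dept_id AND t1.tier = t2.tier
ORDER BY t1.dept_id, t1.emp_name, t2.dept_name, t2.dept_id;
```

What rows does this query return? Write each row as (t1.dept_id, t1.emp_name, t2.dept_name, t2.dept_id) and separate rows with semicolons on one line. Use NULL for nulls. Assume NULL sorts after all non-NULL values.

RIGHT JOIN keeps every row from `departments`; unmatched rows get NULL for `employees`'s columns.
Matching on t1.dept_id = t2.dept_id AND t1.tier = t2.tier. A NULL in a compared column never satisfies the condition.
- dept_id=5, tier=QE: no matching t2 row.
- dept_id=4, tier=QE: no matching t2 row.
- dept_id=NULL, tier=KW: no matching t2 row.
- dept_id=8, tier=EZ: no matching t2 row.
- dept_id=8, tier=EZ: no matching t2 row.
- dept_id=6, tier=QE: no matching t2 row.
- dept_id=8, tier=QE: no matching t2 row.
- dept_id=8, tier=QE: no matching t2 row.
- dept_id=7, tier=QE: no matching t2 row.
- 6 row(s) from t2 found no t1 partner → padded with NULL.
After projecting and ordering:
t1.dept_id | t1.emp_name | t2.dept_name | t2.dept_id
NULL | NULL | Finance | 3
NULL | NULL | Marketing | 3
NULL | NULL | Ops | 1
NULL | NULL | Ops | 3
NULL | NULL | Research | 2
NULL | NULL | Support | 2

(NULL, NULL, Finance, 3); (NULL, NULL, Marketing, 3); (NULL, NULL, Ops, 1); (NULL, NULL, Ops, 3); (NULL, NULL, Research, 2); (NULL, NULL, Support, 2)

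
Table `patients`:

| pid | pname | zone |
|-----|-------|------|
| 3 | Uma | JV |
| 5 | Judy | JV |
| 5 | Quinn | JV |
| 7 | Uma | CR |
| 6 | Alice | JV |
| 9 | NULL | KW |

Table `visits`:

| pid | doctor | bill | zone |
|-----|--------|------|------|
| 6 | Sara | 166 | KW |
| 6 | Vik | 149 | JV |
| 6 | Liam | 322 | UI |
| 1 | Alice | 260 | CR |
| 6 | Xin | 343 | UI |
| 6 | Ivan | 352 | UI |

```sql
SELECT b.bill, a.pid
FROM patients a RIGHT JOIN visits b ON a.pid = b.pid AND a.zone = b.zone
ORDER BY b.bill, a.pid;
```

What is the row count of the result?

6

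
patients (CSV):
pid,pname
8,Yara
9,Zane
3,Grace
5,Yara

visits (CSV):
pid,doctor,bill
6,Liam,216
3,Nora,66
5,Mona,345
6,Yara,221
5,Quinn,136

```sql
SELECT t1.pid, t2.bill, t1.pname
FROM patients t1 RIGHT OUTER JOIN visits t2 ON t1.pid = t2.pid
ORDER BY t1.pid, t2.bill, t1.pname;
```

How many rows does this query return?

RIGHT JOIN keeps every row from `visits`; unmatched rows get NULL for `patients`'s columns.
Matching on t1.pid = t2.pid.
Matched pairs: 3; unmatched t2 rows kept: 2.
Total: 3 matched + 2 padded = 5 rows.

5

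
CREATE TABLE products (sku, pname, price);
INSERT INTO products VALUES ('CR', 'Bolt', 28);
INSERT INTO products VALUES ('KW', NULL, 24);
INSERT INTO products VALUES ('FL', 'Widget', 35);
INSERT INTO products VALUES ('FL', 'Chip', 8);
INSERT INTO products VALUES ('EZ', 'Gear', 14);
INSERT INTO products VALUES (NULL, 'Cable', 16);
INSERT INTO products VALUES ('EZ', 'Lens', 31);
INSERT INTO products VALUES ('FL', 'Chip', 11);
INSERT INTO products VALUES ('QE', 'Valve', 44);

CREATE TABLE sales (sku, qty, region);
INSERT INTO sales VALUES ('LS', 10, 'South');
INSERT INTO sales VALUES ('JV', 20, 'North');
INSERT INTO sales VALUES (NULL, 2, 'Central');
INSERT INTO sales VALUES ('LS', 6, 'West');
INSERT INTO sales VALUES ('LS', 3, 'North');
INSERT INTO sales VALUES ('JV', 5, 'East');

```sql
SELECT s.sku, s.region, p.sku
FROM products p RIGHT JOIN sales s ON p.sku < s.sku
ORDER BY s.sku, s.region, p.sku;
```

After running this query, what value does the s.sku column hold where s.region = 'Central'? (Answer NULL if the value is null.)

RIGHT JOIN keeps every row from `sales`; unmatched rows get NULL for `products`'s columns.
Matching on p.sku < s.sku. A NULL in a compared column never satisfies the condition.
- sku=CR: 5 matching s row(s), so 5 row(s) emitted.
- sku=KW: 3 matching s row(s), so 3 row(s) emitted.
- sku=FL: 5 matching s row(s), so 5 row(s) emitted.
- sku=FL: 5 matching s row(s), so 5 row(s) emitted.
- sku=EZ: 5 matching s row(s), so 5 row(s) emitted.
- sku=NULL: no matching s row.
- sku=EZ: 5 matching s row(s), so 5 row(s) emitted.
- sku=FL: 5 matching s row(s), so 5 row(s) emitted.
- sku=QE: no matching s row.
- 1 s row(s) had no p match → kept, p columns NULL.

NULL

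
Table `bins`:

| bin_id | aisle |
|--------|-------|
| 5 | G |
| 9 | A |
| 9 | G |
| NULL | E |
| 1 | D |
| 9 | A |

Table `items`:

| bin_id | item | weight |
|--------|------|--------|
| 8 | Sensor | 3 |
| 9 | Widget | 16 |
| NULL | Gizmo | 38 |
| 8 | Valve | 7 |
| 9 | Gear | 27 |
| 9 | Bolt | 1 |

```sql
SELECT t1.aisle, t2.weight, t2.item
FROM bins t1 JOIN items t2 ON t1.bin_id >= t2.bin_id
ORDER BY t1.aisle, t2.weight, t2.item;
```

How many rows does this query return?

INNER JOIN keeps only pairs where the ON condition holds.
Matching on t1.bin_id >= t2.bin_id. A NULL in a compared column never satisfies the condition.
- t1[0] bin_id=5 → no match; dropped.
- t1[1] bin_id=9 → 5 match(es) in t2 → 5 row(s).
- t1[2] bin_id=9 → 5 match(es) in t2 → 5 row(s).
- t1[3] bin_id=NULL → no match; dropped.
- t1[4] bin_id=1 → no match; dropped.
- t1[5] bin_id=9 → 5 match(es) in t2 → 5 row(s).
Total: 15 rows.

15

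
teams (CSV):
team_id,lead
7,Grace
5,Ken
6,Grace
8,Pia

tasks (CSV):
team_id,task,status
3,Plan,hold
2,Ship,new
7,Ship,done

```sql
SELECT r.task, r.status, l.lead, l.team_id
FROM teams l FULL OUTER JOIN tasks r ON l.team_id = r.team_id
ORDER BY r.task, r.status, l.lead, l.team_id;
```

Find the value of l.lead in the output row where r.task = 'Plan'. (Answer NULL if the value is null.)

NULL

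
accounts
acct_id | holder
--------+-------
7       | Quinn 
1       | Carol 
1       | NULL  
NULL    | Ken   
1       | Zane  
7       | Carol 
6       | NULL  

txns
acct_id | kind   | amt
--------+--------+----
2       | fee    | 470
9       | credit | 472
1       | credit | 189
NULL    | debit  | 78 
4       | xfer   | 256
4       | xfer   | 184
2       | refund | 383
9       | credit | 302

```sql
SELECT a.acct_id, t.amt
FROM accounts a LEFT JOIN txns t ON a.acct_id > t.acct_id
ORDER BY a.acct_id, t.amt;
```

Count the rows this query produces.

LEFT JOIN keeps every row from `accounts`; unmatched rows get NULL for `txns`'s columns.
Matching on a.acct_id > t.acct_id. A NULL in a compared column never satisfies the condition.
Matched pairs: 15; unmatched a rows kept: 4.
Total: 15 matched + 4 padded = 19 rows.

19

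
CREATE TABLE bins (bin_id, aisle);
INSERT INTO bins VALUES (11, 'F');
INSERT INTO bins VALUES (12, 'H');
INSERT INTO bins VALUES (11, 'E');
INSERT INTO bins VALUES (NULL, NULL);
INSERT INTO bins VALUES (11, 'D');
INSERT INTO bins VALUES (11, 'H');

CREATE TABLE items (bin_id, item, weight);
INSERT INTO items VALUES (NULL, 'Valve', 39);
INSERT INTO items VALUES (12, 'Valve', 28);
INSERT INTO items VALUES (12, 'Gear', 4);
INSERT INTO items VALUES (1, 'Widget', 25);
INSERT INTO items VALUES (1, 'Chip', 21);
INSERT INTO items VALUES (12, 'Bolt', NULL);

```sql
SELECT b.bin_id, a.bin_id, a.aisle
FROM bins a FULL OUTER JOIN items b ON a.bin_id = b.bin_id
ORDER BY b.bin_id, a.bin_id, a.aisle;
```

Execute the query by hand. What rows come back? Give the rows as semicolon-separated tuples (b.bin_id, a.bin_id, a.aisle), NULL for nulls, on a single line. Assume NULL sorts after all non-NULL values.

FULL OUTER JOIN keeps every row from both sides; unmatched rows get NULL for the other side's columns.
Matching on a.bin_id = b.bin_id. A NULL in a compared column never satisfies the condition.
- bin_id=11: no b row matches, row kept with b columns NULL.
- bin_id=12: 3 matching b row(s), so 3 row(s) emitted.
- bin_id=11: no b row matches, row kept with b columns NULL.
- bin_id=NULL: no b row matches, row kept with b columns NULL.
- bin_id=11: no b row matches, row kept with b columns NULL.
- bin_id=11: no b row matches, row kept with b columns NULL.
- plus 3 unmatched b row(s), each kept with NULL a columns.

(1, NULL, NULL); (1, NULL, NULL); (12, 12, H); (12, 12, H); (12, 12, H); (NULL, 11, D); (NULL, 11, E); (NULL, 11, F); (NULL, 11, H); (NULL, NULL, NULL); (NULL, NULL, NULL)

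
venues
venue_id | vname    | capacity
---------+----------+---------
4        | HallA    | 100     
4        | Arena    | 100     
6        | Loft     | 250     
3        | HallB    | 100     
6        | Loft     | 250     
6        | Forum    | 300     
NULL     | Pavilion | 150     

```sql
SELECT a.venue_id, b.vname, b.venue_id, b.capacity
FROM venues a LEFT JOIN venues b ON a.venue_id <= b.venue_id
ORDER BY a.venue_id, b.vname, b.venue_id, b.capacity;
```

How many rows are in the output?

26

LEFT JOIN keeps every row from `venues a`; unmatched rows get NULL for `venues b`'s columns.
Matching on a.venue_id <= b.venue_id. A NULL in a compared column never satisfies the condition.
Matched pairs: 25; unmatched a rows kept: 1.
Total: 25 matched + 1 padded = 26 rows.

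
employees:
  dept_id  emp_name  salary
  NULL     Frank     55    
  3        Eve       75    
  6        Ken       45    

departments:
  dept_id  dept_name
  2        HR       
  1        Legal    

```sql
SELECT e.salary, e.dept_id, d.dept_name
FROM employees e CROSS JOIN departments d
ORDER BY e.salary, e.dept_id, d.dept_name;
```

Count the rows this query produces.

CROSS JOIN pairs every row of `employees` with every row of `departments`: 3 × 2 = 6 rows.

6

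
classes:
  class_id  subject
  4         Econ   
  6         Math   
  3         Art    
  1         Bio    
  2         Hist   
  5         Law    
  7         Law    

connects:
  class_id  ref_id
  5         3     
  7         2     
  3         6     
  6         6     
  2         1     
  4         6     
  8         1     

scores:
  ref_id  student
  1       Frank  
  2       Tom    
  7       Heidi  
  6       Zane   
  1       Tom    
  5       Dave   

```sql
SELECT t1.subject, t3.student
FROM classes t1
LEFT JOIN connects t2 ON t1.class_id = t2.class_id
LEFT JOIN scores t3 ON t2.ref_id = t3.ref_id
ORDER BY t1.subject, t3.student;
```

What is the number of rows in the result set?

Joins associate left-to-right: classes LEFT JOIN connects on class_id gives 7 intermediate row(s).
Then LEFT JOIN `scores t3` on ref_id: each of those 7 rows is kept; rows whose t2.ref_id has no match in t3 get NULL for t3's columns.
Result: 8 row(s).

8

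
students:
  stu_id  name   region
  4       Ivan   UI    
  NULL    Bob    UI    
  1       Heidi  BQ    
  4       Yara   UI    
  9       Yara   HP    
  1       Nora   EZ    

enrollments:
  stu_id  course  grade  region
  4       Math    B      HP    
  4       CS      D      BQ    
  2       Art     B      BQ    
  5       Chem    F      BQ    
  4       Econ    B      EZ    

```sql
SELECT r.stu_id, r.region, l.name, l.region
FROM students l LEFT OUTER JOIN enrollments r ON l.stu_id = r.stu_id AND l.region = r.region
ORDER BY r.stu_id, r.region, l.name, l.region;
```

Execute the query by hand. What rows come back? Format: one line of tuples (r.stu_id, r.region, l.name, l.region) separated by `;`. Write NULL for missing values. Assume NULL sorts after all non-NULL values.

LEFT JOIN keeps every row from `students`; unmatched rows get NULL for `enrollments`'s columns.
Matching on l.stu_id = r.stu_id AND l.region = r.region. A NULL in a compared column never satisfies the condition.
- l row (stu_id=4, region=UI): no match → kept, r columns NULL.
- l row (stu_id=NULL, region=UI): no match → kept, r columns NULL.
- l row (stu_id=1, region=BQ): no match → kept, r columns NULL.
- l row (stu_id=4, region=UI): no match → kept, r columns NULL.
- l row (stu_id=9, region=HP): no match → kept, r columns NULL.
- l row (stu_id=1, region=EZ): no match → kept, r columns NULL.
After projecting and ordering:
r.stu_id | r.region | l.name | l.region
NULL | NULL | Bob | UI
NULL | NULL | Heidi | BQ
NULL | NULL | Ivan | UI
NULL | NULL | Nora | EZ
NULL | NULL | Yara | HP
NULL | NULL | Yara | UI

(NULL, NULL, Bob, UI); (NULL, NULL, Heidi, BQ); (NULL, NULL, Ivan, UI); (NULL, NULL, Nora, EZ); (NULL, NULL, Yara, HP); (NULL, NULL, Yara, UI)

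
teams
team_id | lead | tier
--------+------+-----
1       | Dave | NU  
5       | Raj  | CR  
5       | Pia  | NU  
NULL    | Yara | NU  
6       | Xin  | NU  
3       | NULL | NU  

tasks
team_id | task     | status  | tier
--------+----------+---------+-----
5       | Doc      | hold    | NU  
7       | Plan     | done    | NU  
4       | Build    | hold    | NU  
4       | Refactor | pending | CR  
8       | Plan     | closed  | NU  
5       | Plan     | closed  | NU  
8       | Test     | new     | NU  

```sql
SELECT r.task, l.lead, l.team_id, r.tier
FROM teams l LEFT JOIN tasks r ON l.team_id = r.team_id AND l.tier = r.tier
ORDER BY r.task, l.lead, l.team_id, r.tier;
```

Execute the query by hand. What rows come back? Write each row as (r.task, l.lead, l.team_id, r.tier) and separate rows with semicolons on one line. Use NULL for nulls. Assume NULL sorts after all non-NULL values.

(Doc, Pia, 5, NU); (Plan, Pia, 5, NU); (NULL, Dave, 1, NULL); (NULL, Raj, 5, NULL); (NULL, Xin, 6, NULL); (NULL, Yara, NULL, NULL); (NULL, NULL, 3, NULL)

LEFT JOIN keeps every row from `teams`; unmatched rows get NULL for `tasks`'s columns.
Matching on l.team_id = r.team_id AND l.tier = r.tier. A NULL in a compared column never satisfies the condition.
Matched pairs: 2; unmatched l rows kept: 5.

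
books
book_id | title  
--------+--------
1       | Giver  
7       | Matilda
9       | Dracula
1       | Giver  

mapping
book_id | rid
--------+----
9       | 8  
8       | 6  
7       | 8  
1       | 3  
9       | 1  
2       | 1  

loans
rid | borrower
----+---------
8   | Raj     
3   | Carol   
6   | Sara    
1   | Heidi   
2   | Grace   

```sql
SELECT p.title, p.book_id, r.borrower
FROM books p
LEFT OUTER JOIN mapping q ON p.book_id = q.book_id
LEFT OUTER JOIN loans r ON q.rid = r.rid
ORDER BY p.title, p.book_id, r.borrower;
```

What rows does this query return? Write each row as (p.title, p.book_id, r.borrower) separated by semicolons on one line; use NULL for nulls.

(Dracula, 9, Heidi); (Dracula, 9, Raj); (Giver, 1, Carol); (Giver, 1, Carol); (Matilda, 7, Raj)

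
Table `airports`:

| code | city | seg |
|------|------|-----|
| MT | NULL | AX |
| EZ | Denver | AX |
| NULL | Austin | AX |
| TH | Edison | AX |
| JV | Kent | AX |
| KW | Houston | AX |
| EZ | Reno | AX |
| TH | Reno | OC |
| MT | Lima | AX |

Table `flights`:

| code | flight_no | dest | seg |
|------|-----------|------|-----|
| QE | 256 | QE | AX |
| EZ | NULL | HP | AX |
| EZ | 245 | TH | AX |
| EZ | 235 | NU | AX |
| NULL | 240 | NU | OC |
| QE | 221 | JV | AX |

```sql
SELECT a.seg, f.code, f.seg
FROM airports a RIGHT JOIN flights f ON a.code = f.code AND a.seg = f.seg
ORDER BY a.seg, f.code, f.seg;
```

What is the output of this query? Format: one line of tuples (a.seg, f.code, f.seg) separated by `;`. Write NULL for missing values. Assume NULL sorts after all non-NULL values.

RIGHT JOIN keeps every row from `flights`; unmatched rows get NULL for `airports`'s columns.
Matching on a.code = f.code AND a.seg = f.seg. A NULL in a compared column never satisfies the condition.
Matched pairs: 6; unmatched f rows kept: 3.

(AX, EZ, AX); (AX, EZ, AX); (AX, EZ, AX); (AX, EZ, AX); (AX, EZ, AX); (AX, EZ, AX); (NULL, QE, AX); (NULL, QE, AX); (NULL, NULL, OC)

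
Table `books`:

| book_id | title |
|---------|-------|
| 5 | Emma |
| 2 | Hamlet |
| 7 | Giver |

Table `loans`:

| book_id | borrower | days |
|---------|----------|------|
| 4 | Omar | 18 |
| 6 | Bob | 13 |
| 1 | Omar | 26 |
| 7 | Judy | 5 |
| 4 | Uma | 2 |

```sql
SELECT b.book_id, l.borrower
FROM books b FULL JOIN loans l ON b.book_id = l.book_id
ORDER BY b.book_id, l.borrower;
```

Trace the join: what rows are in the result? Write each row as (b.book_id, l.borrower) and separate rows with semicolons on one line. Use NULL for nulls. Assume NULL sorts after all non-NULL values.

(2, NULL); (5, NULL); (7, Judy); (NULL, Bob); (NULL, Omar); (NULL, Omar); (NULL, Uma)

FULL OUTER JOIN keeps every row from both sides; unmatched rows get NULL for the other side's columns.
Matching on b.book_id = l.book_id.
- b[0] book_id=5 → no match; kept with NULLs on the l side.
- b[1] book_id=2 → no match; kept with NULLs on the l side.
- b[2] book_id=7 → 1 match(es) in l → 1 row(s).
- plus 4 unmatched l row(s), each kept with NULL b columns.
After projecting and ordering:
b.book_id | l.borrower
2 | NULL
5 | NULL
7 | Judy
NULL | Bob
NULL | Omar
NULL | Omar
NULL | Uma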